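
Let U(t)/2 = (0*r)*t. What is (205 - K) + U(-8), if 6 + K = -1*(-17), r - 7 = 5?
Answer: 194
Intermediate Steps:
r = 12 (r = 7 + 5 = 12)
K = 11 (K = -6 - 1*(-17) = -6 + 17 = 11)
U(t) = 0 (U(t) = 2*((0*12)*t) = 2*(0*t) = 2*0 = 0)
(205 - K) + U(-8) = (205 - 1*11) + 0 = (205 - 11) + 0 = 194 + 0 = 194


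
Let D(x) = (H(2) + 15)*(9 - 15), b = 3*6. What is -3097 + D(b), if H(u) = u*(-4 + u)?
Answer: -3163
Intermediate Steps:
b = 18
D(x) = -66 (D(x) = (2*(-4 + 2) + 15)*(9 - 15) = (2*(-2) + 15)*(-6) = (-4 + 15)*(-6) = 11*(-6) = -66)
-3097 + D(b) = -3097 - 66 = -3163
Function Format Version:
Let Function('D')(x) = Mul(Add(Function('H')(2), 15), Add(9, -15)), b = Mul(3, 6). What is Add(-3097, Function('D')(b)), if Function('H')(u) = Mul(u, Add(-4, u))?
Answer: -3163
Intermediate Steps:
b = 18
Function('D')(x) = -66 (Function('D')(x) = Mul(Add(Mul(2, Add(-4, 2)), 15), Add(9, -15)) = Mul(Add(Mul(2, -2), 15), -6) = Mul(Add(-4, 15), -6) = Mul(11, -6) = -66)
Add(-3097, Function('D')(b)) = Add(-3097, -66) = -3163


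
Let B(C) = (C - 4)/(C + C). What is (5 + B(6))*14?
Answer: 217/3 ≈ 72.333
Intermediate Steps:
B(C) = (-4 + C)/(2*C) (B(C) = (-4 + C)/((2*C)) = (-4 + C)*(1/(2*C)) = (-4 + C)/(2*C))
(5 + B(6))*14 = (5 + (½)*(-4 + 6)/6)*14 = (5 + (½)*(⅙)*2)*14 = (5 + ⅙)*14 = (31/6)*14 = 217/3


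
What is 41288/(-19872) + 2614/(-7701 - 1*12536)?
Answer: -110936333/50268708 ≈ -2.2069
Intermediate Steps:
41288/(-19872) + 2614/(-7701 - 1*12536) = 41288*(-1/19872) + 2614/(-7701 - 12536) = -5161/2484 + 2614/(-20237) = -5161/2484 + 2614*(-1/20237) = -5161/2484 - 2614/20237 = -110936333/50268708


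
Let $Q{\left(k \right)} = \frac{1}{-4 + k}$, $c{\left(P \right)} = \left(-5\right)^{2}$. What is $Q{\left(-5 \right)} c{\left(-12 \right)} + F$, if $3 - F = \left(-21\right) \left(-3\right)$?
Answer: $- \frac{565}{9} \approx -62.778$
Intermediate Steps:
$c{\left(P \right)} = 25$
$F = -60$ ($F = 3 - \left(-21\right) \left(-3\right) = 3 - 63 = -60$)
$Q{\left(-5 \right)} c{\left(-12 \right)} + F = \frac{1}{-4 - 5} \cdot 25 - 60 = \frac{1}{-9} \cdot 25 - 60 = \left(- \frac{1}{9}\right) 25 - 60 = - \frac{25}{9} - 60 = - \frac{565}{9}$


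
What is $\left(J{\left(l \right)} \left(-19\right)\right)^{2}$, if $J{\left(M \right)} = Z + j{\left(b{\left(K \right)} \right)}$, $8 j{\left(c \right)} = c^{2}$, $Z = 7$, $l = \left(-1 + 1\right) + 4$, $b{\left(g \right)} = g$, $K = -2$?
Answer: $\frac{81225}{4} \approx 20306.0$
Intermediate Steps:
$l = 4$ ($l = 0 + 4 = 4$)
$j{\left(c \right)} = \frac{c^{2}}{8}$
$J{\left(M \right)} = \frac{15}{2}$ ($J{\left(M \right)} = 7 + \frac{\left(-2\right)^{2}}{8} = 7 + \frac{1}{8} \cdot 4 = 7 + \frac{1}{2} = \frac{15}{2}$)
$\left(J{\left(l \right)} \left(-19\right)\right)^{2} = \left(\frac{15}{2} \left(-19\right)\right)^{2} = \left(- \frac{285}{2}\right)^{2} = \frac{81225}{4}$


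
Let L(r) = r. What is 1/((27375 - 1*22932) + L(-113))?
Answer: 1/4330 ≈ 0.00023095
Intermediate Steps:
1/((27375 - 1*22932) + L(-113)) = 1/((27375 - 1*22932) - 113) = 1/((27375 - 22932) - 113) = 1/(4443 - 113) = 1/4330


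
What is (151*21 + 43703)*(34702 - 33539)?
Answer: 54514462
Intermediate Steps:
(151*21 + 43703)*(34702 - 33539) = (3171 + 43703)*1163 = 46874*1163 = 54514462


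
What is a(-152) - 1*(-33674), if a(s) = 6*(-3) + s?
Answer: 33504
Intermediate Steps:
a(s) = -18 + s
a(-152) - 1*(-33674) = (-18 - 152) - 1*(-33674) = -170 + 33674 = 33504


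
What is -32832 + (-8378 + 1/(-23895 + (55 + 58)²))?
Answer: -458502461/11126 ≈ -41210.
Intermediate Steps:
-32832 + (-8378 + 1/(-23895 + (55 + 58)²)) = -32832 + (-8378 + 1/(-23895 + 113²)) = -32832 + (-8378 + 1/(-23895 + 12769)) = -32832 + (-8378 + 1/(-11126)) = -32832 + (-8378 - 1/11126) = -32832 - 93213629/11126 = -458502461/11126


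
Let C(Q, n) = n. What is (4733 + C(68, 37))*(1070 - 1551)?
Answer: -2294370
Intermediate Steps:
(4733 + C(68, 37))*(1070 - 1551) = (4733 + 37)*(1070 - 1551) = 4770*(-481) = -2294370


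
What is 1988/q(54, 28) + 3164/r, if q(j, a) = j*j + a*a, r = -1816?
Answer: -506037/419950 ≈ -1.2050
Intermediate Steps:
q(j, a) = a**2 + j**2 (q(j, a) = j**2 + a**2 = a**2 + j**2)
1988/q(54, 28) + 3164/r = 1988/(28**2 + 54**2) + 3164/(-1816) = 1988/(784 + 2916) + 3164*(-1/1816) = 1988/3700 - 791/454 = 1988*(1/3700) - 791/454 = 497/925 - 791/454 = -506037/419950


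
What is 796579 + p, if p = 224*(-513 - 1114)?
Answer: 432131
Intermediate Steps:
p = -364448 (p = 224*(-1627) = -364448)
796579 + p = 796579 - 364448 = 432131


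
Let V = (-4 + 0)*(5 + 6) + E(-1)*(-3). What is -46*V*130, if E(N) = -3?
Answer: 209300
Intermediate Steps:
V = -35 (V = (-4 + 0)*(5 + 6) - 3*(-3) = -4*11 + 9 = -44 + 9 = -35)
-46*V*130 = -46*(-35)*130 = 1610*130 = 209300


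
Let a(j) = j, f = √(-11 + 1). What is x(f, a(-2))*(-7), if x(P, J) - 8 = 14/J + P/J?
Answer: -7 + 7*I*√10/2 ≈ -7.0 + 11.068*I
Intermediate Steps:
f = I*√10 (f = √(-10) = I*√10 ≈ 3.1623*I)
x(P, J) = 8 + 14/J + P/J (x(P, J) = 8 + (14/J + P/J) = 8 + 14/J + P/J)
x(f, a(-2))*(-7) = ((14 + I*√10 + 8*(-2))/(-2))*(-7) = -(14 + I*√10 - 16)/2*(-7) = -(-2 + I*√10)/2*(-7) = (1 - I*√10/2)*(-7) = -7 + 7*I*√10/2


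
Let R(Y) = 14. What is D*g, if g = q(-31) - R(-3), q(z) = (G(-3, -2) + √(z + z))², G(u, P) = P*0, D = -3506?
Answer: 266456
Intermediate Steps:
G(u, P) = 0
q(z) = 2*z (q(z) = (0 + √(z + z))² = (0 + √(2*z))² = (0 + √2*√z)² = (√2*√z)² = 2*z)
g = -76 (g = 2*(-31) - 1*14 = -62 - 14 = -76)
D*g = -3506*(-76) = 266456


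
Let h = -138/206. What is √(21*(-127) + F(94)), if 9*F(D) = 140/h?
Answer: I*√115273263/207 ≈ 51.867*I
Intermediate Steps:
h = -69/103 (h = -138*1/206 = -69/103 ≈ -0.66990)
F(D) = -14420/621 (F(D) = (140/(-69/103))/9 = (140*(-103/69))/9 = (⅑)*(-14420/69) = -14420/621)
√(21*(-127) + F(94)) = √(21*(-127) - 14420/621) = √(-2667 - 14420/621) = √(-1670627/621) = I*√115273263/207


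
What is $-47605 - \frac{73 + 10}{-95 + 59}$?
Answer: $- \frac{1713697}{36} \approx -47603.0$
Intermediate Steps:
$-47605 - \frac{73 + 10}{-95 + 59} = -47605 - \frac{1}{-36} \cdot 83 = -47605 - \left(- \frac{1}{36}\right) 83 = -47605 - - \frac{83}{36} = -47605 + \frac{83}{36} = - \frac{1713697}{36}$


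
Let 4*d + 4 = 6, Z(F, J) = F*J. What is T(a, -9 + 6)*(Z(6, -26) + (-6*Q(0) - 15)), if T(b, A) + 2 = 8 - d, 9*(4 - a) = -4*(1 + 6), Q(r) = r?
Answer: -1881/2 ≈ -940.50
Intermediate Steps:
d = ½ (d = -1 + (¼)*6 = -1 + 3/2 = ½ ≈ 0.50000)
a = 64/9 (a = 4 - (-4)*(1 + 6)/9 = 4 - (-4)*7/9 = 4 - ⅑*(-28) = 4 + 28/9 = 64/9 ≈ 7.1111)
T(b, A) = 11/2 (T(b, A) = -2 + (8 - 1*½) = -2 + (8 - ½) = -2 + 15/2 = 11/2)
T(a, -9 + 6)*(Z(6, -26) + (-6*Q(0) - 15)) = 11*(6*(-26) + (-6*0 - 15))/2 = 11*(-156 + (0 - 15))/2 = 11*(-156 - 15)/2 = (11/2)*(-171) = -1881/2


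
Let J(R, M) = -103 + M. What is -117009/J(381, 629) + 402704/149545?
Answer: -17286288601/78660670 ≈ -219.76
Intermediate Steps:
-117009/J(381, 629) + 402704/149545 = -117009/(-103 + 629) + 402704/149545 = -117009/526 + 402704*(1/149545) = -117009*1/526 + 402704/149545 = -117009/526 + 402704/149545 = -17286288601/78660670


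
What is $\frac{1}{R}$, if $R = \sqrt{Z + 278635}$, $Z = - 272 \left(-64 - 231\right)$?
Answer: $\frac{\sqrt{1595}}{23925} \approx 0.0016693$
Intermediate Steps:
$Z = 80240$ ($Z = \left(-272\right) \left(-295\right) = 80240$)
$R = 15 \sqrt{1595}$ ($R = \sqrt{80240 + 278635} = \sqrt{358875} = 15 \sqrt{1595} \approx 599.06$)
$\frac{1}{R} = \frac{1}{15 \sqrt{1595}} = \frac{\sqrt{1595}}{23925}$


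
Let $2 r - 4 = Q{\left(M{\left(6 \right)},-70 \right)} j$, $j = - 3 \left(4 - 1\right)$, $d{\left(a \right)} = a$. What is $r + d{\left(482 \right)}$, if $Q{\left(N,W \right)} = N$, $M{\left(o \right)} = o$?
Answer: $457$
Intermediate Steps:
$j = -9$ ($j = \left(-3\right) 3 = -9$)
$r = -25$ ($r = 2 + \frac{6 \left(-9\right)}{2} = 2 + \frac{1}{2} \left(-54\right) = 2 - 27 = -25$)
$r + d{\left(482 \right)} = -25 + 482 = 457$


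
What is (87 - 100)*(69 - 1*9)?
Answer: -780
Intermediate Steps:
(87 - 100)*(69 - 1*9) = -13*(69 - 9) = -13*60 = -780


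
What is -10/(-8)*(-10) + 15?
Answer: 5/2 ≈ 2.5000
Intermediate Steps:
-10/(-8)*(-10) + 15 = -10*(-1/8)*(-10) + 15 = (5/4)*(-10) + 15 = -25/2 + 15 = 5/2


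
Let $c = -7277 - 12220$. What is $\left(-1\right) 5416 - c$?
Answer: $14081$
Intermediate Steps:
$c = -19497$
$\left(-1\right) 5416 - c = \left(-1\right) 5416 - -19497 = -5416 + 19497 = 14081$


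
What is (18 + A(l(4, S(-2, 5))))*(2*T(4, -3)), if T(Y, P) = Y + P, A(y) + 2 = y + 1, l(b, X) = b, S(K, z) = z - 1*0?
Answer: 42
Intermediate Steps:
S(K, z) = z (S(K, z) = z + 0 = z)
A(y) = -1 + y (A(y) = -2 + (y + 1) = -2 + (1 + y) = -1 + y)
T(Y, P) = P + Y
(18 + A(l(4, S(-2, 5))))*(2*T(4, -3)) = (18 + (-1 + 4))*(2*(-3 + 4)) = (18 + 3)*(2*1) = 21*2 = 42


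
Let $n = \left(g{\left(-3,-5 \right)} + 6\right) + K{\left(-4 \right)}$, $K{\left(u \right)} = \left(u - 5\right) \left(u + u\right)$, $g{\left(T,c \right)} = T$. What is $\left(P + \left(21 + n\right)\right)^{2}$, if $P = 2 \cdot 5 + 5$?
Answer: $12321$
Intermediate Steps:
$K{\left(u \right)} = 2 u \left(-5 + u\right)$ ($K{\left(u \right)} = \left(-5 + u\right) 2 u = 2 u \left(-5 + u\right)$)
$P = 15$ ($P = 10 + 5 = 15$)
$n = 75$ ($n = \left(-3 + 6\right) + 2 \left(-4\right) \left(-5 - 4\right) = 3 + 2 \left(-4\right) \left(-9\right) = 3 + 72 = 75$)
$\left(P + \left(21 + n\right)\right)^{2} = \left(15 + \left(21 + 75\right)\right)^{2} = \left(15 + 96\right)^{2} = 111^{2} = 12321$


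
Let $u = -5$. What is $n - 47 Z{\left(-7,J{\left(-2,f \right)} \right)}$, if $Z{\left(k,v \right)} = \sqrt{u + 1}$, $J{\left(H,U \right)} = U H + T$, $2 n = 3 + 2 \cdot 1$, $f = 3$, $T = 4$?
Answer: $\frac{5}{2} - 94 i \approx 2.5 - 94.0 i$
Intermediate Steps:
$n = \frac{5}{2}$ ($n = \frac{3 + 2 \cdot 1}{2} = \frac{3 + 2}{2} = \frac{1}{2} \cdot 5 = \frac{5}{2} \approx 2.5$)
$J{\left(H,U \right)} = 4 + H U$ ($J{\left(H,U \right)} = U H + 4 = H U + 4 = 4 + H U$)
$Z{\left(k,v \right)} = 2 i$ ($Z{\left(k,v \right)} = \sqrt{-5 + 1} = \sqrt{-4} = 2 i$)
$n - 47 Z{\left(-7,J{\left(-2,f \right)} \right)} = \frac{5}{2} - 47 \cdot 2 i = \frac{5}{2} - 94 i$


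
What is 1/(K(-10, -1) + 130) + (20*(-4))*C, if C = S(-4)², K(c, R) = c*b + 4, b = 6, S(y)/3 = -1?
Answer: -53279/74 ≈ -719.99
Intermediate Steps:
S(y) = -3 (S(y) = 3*(-1) = -3)
K(c, R) = 4 + 6*c (K(c, R) = c*6 + 4 = 6*c + 4 = 4 + 6*c)
C = 9 (C = (-3)² = 9)
1/(K(-10, -1) + 130) + (20*(-4))*C = 1/((4 + 6*(-10)) + 130) + (20*(-4))*9 = 1/((4 - 60) + 130) - 80*9 = 1/(-56 + 130) - 720 = 1/74 - 720 = -53279/74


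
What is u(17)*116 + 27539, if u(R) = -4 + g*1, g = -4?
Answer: 26611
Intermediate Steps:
u(R) = -8 (u(R) = -4 - 4*1 = -4 - 4 = -8)
u(17)*116 + 27539 = -8*116 + 27539 = -928 + 27539 = 26611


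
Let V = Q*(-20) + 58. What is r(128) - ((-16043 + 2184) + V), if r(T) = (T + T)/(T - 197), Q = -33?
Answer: 906473/69 ≈ 13137.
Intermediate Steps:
V = 718 (V = -33*(-20) + 58 = 660 + 58 = 718)
r(T) = 2*T/(-197 + T) (r(T) = (2*T)/(-197 + T) = 2*T/(-197 + T))
r(128) - ((-16043 + 2184) + V) = 2*128/(-197 + 128) - ((-16043 + 2184) + 718) = 2*128/(-69) - (-13859 + 718) = 2*128*(-1/69) - 1*(-13141) = -256/69 + 13141 = 906473/69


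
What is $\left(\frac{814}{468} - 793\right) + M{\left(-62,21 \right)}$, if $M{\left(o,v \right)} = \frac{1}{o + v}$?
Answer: $- \frac{7591589}{9594} \approx -791.29$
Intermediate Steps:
$\left(\frac{814}{468} - 793\right) + M{\left(-62,21 \right)} = \left(\frac{814}{468} - 793\right) + \frac{1}{-62 + 21} = \left(814 \cdot \frac{1}{468} - 793\right) + \frac{1}{-41} = \left(\frac{407}{234} - 793\right) - \frac{1}{41} = - \frac{185155}{234} - \frac{1}{41} = - \frac{7591589}{9594}$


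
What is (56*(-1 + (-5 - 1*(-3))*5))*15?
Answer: -9240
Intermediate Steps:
(56*(-1 + (-5 - 1*(-3))*5))*15 = (56*(-1 + (-5 + 3)*5))*15 = (56*(-1 - 2*5))*15 = (56*(-1 - 10))*15 = (56*(-11))*15 = -616*15 = -9240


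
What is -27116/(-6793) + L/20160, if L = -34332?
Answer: 26120107/11412240 ≈ 2.2888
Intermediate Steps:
-27116/(-6793) + L/20160 = -27116/(-6793) - 34332/20160 = -27116*(-1/6793) - 34332*1/20160 = 27116/6793 - 2861/1680 = 26120107/11412240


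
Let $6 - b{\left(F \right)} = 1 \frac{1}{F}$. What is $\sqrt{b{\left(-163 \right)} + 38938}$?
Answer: $\frac{\sqrt{1034703299}}{163} \approx 197.34$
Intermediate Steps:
$b{\left(F \right)} = 6 - \frac{1}{F}$ ($b{\left(F \right)} = 6 - 1 \frac{1}{F} = 6 - \frac{1}{F}$)
$\sqrt{b{\left(-163 \right)} + 38938} = \sqrt{\left(6 - \frac{1}{-163}\right) + 38938} = \sqrt{\left(6 - - \frac{1}{163}\right) + 38938} = \sqrt{\left(6 + \frac{1}{163}\right) + 38938} = \sqrt{\frac{979}{163} + 38938} = \sqrt{\frac{6347873}{163}} = \frac{\sqrt{1034703299}}{163}$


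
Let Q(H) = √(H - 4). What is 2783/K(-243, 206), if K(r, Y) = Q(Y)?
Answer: 2783*√202/202 ≈ 195.81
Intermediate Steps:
Q(H) = √(-4 + H)
K(r, Y) = √(-4 + Y)
2783/K(-243, 206) = 2783/(√(-4 + 206)) = 2783/(√202) = 2783*(√202/202) = 2783*√202/202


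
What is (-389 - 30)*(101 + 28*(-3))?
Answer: -7123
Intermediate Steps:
(-389 - 30)*(101 + 28*(-3)) = -419*(101 - 84) = -419*17 = -7123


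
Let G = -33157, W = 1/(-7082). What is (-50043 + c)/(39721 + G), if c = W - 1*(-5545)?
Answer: -315134837/46486248 ≈ -6.7791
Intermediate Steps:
W = -1/7082 ≈ -0.00014120
c = 39269689/7082 (c = -1/7082 - 1*(-5545) = -1/7082 + 5545 = 39269689/7082 ≈ 5545.0)
(-50043 + c)/(39721 + G) = (-50043 + 39269689/7082)/(39721 - 33157) = -315134837/7082/6564 = -315134837/7082*1/6564 = -315134837/46486248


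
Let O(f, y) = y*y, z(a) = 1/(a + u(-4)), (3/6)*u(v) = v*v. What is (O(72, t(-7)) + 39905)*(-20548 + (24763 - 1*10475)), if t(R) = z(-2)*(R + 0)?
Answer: -11241253837/45 ≈ -2.4981e+8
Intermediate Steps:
u(v) = 2*v² (u(v) = 2*(v*v) = 2*v²)
z(a) = 1/(32 + a) (z(a) = 1/(a + 2*(-4)²) = 1/(a + 2*16) = 1/(a + 32) = 1/(32 + a))
t(R) = R/30 (t(R) = (R + 0)/(32 - 2) = R/30)
O(f, y) = y²
(O(72, t(-7)) + 39905)*(-20548 + (24763 - 1*10475)) = (((1/30)*(-7))² + 39905)*(-20548 + (24763 - 1*10475)) = ((-7/30)² + 39905)*(-20548 + (24763 - 10475)) = (49/900 + 39905)*(-20548 + 14288) = (35914549/900)*(-6260) = -11241253837/45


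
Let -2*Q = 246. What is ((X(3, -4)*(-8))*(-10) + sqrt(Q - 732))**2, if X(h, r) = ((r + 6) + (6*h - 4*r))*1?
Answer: 8293545 + 17280*I*sqrt(95) ≈ 8.2935e+6 + 1.6842e+5*I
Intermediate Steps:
Q = -123 (Q = -1/2*246 = -123)
X(h, r) = 6 - 3*r + 6*h (X(h, r) = ((6 + r) + (-4*r + 6*h))*1 = (6 - 3*r + 6*h)*1 = 6 - 3*r + 6*h)
((X(3, -4)*(-8))*(-10) + sqrt(Q - 732))**2 = (((6 - 3*(-4) + 6*3)*(-8))*(-10) + sqrt(-123 - 732))**2 = (((6 + 12 + 18)*(-8))*(-10) + sqrt(-855))**2 = ((36*(-8))*(-10) + 3*I*sqrt(95))**2 = (-288*(-10) + 3*I*sqrt(95))**2 = (2880 + 3*I*sqrt(95))**2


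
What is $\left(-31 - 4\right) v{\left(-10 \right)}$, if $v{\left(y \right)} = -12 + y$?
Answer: $770$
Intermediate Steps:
$\left(-31 - 4\right) v{\left(-10 \right)} = \left(-31 - 4\right) \left(-12 - 10\right) = \left(-35\right) \left(-22\right) = 770$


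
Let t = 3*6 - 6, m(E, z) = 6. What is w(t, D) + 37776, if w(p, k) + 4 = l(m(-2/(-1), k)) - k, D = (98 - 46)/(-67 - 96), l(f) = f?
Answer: 6157866/163 ≈ 37778.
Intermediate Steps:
t = 12 (t = 18 - 6 = 12)
D = -52/163 (D = 52/(-163) = 52*(-1/163) = -52/163 ≈ -0.31902)
w(p, k) = 2 - k (w(p, k) = -4 + (6 - k) = 2 - k)
w(t, D) + 37776 = (2 - 1*(-52/163)) + 37776 = (2 + 52/163) + 37776 = 378/163 + 37776 = 6157866/163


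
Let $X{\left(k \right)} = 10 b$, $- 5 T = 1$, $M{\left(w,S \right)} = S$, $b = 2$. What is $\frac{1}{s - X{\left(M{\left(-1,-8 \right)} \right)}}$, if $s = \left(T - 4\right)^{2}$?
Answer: $- \frac{25}{59} \approx -0.42373$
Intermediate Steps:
$T = - \frac{1}{5}$ ($T = \left(- \frac{1}{5}\right) 1 = - \frac{1}{5} \approx -0.2$)
$X{\left(k \right)} = 20$ ($X{\left(k \right)} = 10 \cdot 2 = 20$)
$s = \frac{441}{25}$ ($s = \left(- \frac{1}{5} - 4\right)^{2} = \left(- \frac{21}{5}\right)^{2} = \frac{441}{25} \approx 17.64$)
$\frac{1}{s - X{\left(M{\left(-1,-8 \right)} \right)}} = \frac{1}{\frac{441}{25} - 20} = \frac{1}{- \frac{59}{25}} = - \frac{25}{59}$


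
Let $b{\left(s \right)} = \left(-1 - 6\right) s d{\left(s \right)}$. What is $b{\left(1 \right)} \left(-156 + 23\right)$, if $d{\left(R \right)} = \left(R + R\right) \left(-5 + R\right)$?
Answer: $-7448$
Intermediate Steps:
$d{\left(R \right)} = 2 R \left(-5 + R\right)$
$b{\left(s \right)} = - 14 s^{2} \left(-5 + s\right)$ ($b{\left(s \right)} = \left(-1 - 6\right) s 2 s \left(-5 + s\right) = - 7 s 2 s \left(-5 + s\right) = - 14 s^{2} \left(-5 + s\right)$)
$b{\left(1 \right)} \left(-156 + 23\right) = 14 \cdot 1^{2} \left(5 - 1\right) \left(-156 + 23\right) = 14 \cdot 1 \left(5 - 1\right) \left(-133\right) = 14 \cdot 1 \cdot 4 \left(-133\right) = 56 \left(-133\right) = -7448$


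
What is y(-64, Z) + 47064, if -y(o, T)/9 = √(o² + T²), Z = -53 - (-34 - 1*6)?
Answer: 47064 - 9*√4265 ≈ 46476.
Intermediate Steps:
Z = -13 (Z = -53 - (-34 - 6) = -53 - 1*(-40) = -53 + 40 = -13)
y(o, T) = -9*√(T² + o²) (y(o, T) = -9*√(o² + T²) = -9*√(T² + o²))
y(-64, Z) + 47064 = -9*√((-13)² + (-64)²) + 47064 = -9*√(169 + 4096) + 47064 = -9*√4265 + 47064 = 47064 - 9*√4265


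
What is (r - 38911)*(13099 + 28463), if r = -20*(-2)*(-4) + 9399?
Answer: -1233227664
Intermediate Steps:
r = 9239 (r = 40*(-4) + 9399 = -160 + 9399 = 9239)
(r - 38911)*(13099 + 28463) = (9239 - 38911)*(13099 + 28463) = -29672*41562 = -1233227664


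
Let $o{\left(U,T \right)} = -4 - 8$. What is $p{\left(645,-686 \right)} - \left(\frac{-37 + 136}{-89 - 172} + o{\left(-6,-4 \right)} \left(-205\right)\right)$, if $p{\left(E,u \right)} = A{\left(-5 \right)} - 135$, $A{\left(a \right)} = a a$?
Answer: $- \frac{74519}{29} \approx -2569.6$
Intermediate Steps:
$A{\left(a \right)} = a^{2}$
$p{\left(E,u \right)} = -110$ ($p{\left(E,u \right)} = \left(-5\right)^{2} - 135 = 25 - 135 = -110$)
$o{\left(U,T \right)} = -12$
$p{\left(645,-686 \right)} - \left(\frac{-37 + 136}{-89 - 172} + o{\left(-6,-4 \right)} \left(-205\right)\right) = -110 - \left(\frac{-37 + 136}{-89 - 172} - -2460\right) = -110 - \left(\frac{99}{-261} + 2460\right) = -110 - \left(99 \left(- \frac{1}{261}\right) + 2460\right) = -110 - \left(- \frac{11}{29} + 2460\right) = -110 - \frac{71329}{29} = - \frac{74519}{29}$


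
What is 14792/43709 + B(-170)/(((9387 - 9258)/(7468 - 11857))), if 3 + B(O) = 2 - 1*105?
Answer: 6778940358/1879487 ≈ 3606.8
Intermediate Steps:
B(O) = -106 (B(O) = -3 + (2 - 1*105) = -3 + (2 - 105) = -3 - 103 = -106)
14792/43709 + B(-170)/(((9387 - 9258)/(7468 - 11857))) = 14792/43709 - 106*(7468 - 11857)/(9387 - 9258) = 14792*(1/43709) - 106/(129/(-4389)) = 14792/43709 - 106/(129*(-1/4389)) = 14792/43709 - 106/(-43/1463) = 14792/43709 - 106*(-1463/43) = 14792/43709 + 155078/43 = 6778940358/1879487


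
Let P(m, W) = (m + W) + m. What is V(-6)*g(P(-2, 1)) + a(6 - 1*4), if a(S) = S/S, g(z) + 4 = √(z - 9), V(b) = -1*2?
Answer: 9 - 4*I*√3 ≈ 9.0 - 6.9282*I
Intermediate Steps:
P(m, W) = W + 2*m (P(m, W) = (W + m) + m = W + 2*m)
V(b) = -2
g(z) = -4 + √(-9 + z) (g(z) = -4 + √(z - 9) = -4 + √(-9 + z))
a(S) = 1
V(-6)*g(P(-2, 1)) + a(6 - 1*4) = -2*(-4 + √(-9 + (1 + 2*(-2)))) + 1 = -2*(-4 + √(-9 + (1 - 4))) + 1 = -2*(-4 + √(-9 - 3)) + 1 = -2*(-4 + √(-12)) + 1 = -2*(-4 + 2*I*√3) + 1 = (8 - 4*I*√3) + 1 = 9 - 4*I*√3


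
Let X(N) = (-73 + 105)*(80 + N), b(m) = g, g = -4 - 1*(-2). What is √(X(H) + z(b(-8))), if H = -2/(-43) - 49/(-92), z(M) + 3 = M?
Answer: 17*√8710123/989 ≈ 50.730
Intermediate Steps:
g = -2 (g = -4 + 2 = -2)
b(m) = -2
z(M) = -3 + M
H = 2291/3956 (H = -2*(-1/43) - 49*(-1/92) = 2/43 + 49/92 = 2291/3956 ≈ 0.57912)
X(N) = 2560 + 32*N (X(N) = 32*(80 + N) = 2560 + 32*N)
√(X(H) + z(b(-8))) = √((2560 + 32*(2291/3956)) + (-3 - 2)) = √((2560 + 18328/989) - 5) = √(2550168/989 - 5) = √(2545223/989) = 17*√8710123/989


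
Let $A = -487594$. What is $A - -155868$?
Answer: $-331726$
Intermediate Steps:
$A - -155868 = -487594 - -155868 = -487594 + 155868 = -331726$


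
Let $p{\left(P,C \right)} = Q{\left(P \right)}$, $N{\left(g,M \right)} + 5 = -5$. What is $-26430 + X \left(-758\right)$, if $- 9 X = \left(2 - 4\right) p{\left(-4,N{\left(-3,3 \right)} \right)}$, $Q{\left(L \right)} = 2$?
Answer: $- \frac{240902}{9} \approx -26767.0$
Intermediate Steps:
$N{\left(g,M \right)} = -10$ ($N{\left(g,M \right)} = -5 - 5 = -10$)
$p{\left(P,C \right)} = 2$
$X = \frac{4}{9}$ ($X = - \frac{\left(2 - 4\right) 2}{9} = - \frac{\left(-2\right) 2}{9} = \left(- \frac{1}{9}\right) \left(-4\right) = \frac{4}{9} \approx 0.44444$)
$-26430 + X \left(-758\right) = -26430 + \frac{4}{9} \left(-758\right) = -26430 - \frac{3032}{9} = - \frac{240902}{9}$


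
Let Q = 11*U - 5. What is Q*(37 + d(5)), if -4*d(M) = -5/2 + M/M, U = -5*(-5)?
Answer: 40365/4 ≈ 10091.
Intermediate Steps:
U = 25
d(M) = 3/8 (d(M) = -(-5/2 + M/M)/4 = -(-5*½ + 1)/4 = -(-5/2 + 1)/4 = -¼*(-3/2) = 3/8)
Q = 270 (Q = 11*25 - 5 = 275 - 5 = 270)
Q*(37 + d(5)) = 270*(37 + 3/8) = 270*(299/8) = 40365/4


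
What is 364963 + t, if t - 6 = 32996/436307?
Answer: 159238562479/436307 ≈ 3.6497e+5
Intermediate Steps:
t = 2650838/436307 (t = 6 + 32996/436307 = 2650838/436307 ≈ 6.0756)
364963 + t = 364963 + 2650838/436307 = 159238562479/436307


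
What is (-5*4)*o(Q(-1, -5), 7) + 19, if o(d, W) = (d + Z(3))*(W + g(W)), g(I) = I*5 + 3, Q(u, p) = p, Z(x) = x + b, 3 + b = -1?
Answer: 5419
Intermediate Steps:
b = -4 (b = -3 - 1 = -4)
Z(x) = -4 + x (Z(x) = x - 4 = -4 + x)
g(I) = 3 + 5*I (g(I) = 5*I + 3 = 3 + 5*I)
o(d, W) = (-1 + d)*(3 + 6*W) (o(d, W) = (d + (-4 + 3))*(W + (3 + 5*W)) = (d - 1)*(3 + 6*W) = (-1 + d)*(3 + 6*W))
(-5*4)*o(Q(-1, -5), 7) + 19 = (-5*4)*(-3 - 6*7 + 3*(-5) + 6*7*(-5)) + 19 = -20*(-3 - 42 - 15 - 210) + 19 = -20*(-270) + 19 = 5400 + 19 = 5419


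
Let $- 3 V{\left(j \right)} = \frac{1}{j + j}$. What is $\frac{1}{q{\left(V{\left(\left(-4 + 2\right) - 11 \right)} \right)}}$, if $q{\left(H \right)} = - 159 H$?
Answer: $- \frac{26}{53} \approx -0.49057$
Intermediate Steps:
$V{\left(j \right)} = - \frac{1}{6 j}$ ($V{\left(j \right)} = - \frac{1}{3 \left(j + j\right)} = - \frac{1}{3 \cdot 2 j} = - \frac{\frac{1}{2} \frac{1}{j}}{3} = - \frac{1}{6 j}$)
$\frac{1}{q{\left(V{\left(\left(-4 + 2\right) - 11 \right)} \right)}} = \frac{1}{\left(-159\right) \left(- \frac{1}{6 \left(\left(-4 + 2\right) - 11\right)}\right)} = \frac{1}{\left(-159\right) \left(- \frac{1}{6 \left(-2 - 11\right)}\right)} = \frac{1}{\left(-159\right) \left(- \frac{1}{6 \left(-13\right)}\right)} = \frac{1}{\left(-159\right) \left(\left(- \frac{1}{6}\right) \left(- \frac{1}{13}\right)\right)} = \frac{1}{\left(-159\right) \frac{1}{78}} = \frac{1}{- \frac{53}{26}} = - \frac{26}{53}$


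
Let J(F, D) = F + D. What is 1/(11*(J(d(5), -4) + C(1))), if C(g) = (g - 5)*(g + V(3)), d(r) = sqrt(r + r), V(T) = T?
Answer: -2/429 - sqrt(10)/4290 ≈ -0.0053991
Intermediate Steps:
d(r) = sqrt(2)*sqrt(r) (d(r) = sqrt(2*r) = sqrt(2)*sqrt(r))
C(g) = (-5 + g)*(3 + g) (C(g) = (g - 5)*(g + 3) = (-5 + g)*(3 + g))
J(F, D) = D + F
1/(11*(J(d(5), -4) + C(1))) = 1/(11*((-4 + sqrt(2)*sqrt(5)) + (-15 + 1**2 - 2*1))) = 1/(11*((-4 + sqrt(10)) + (-15 + 1 - 2))) = 1/(11*((-4 + sqrt(10)) - 16)) = 1/(11*(-20 + sqrt(10))) = 1/(-220 + 11*sqrt(10))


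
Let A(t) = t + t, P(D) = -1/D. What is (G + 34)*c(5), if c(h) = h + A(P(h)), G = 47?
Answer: 1863/5 ≈ 372.60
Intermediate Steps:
A(t) = 2*t
c(h) = h - 2/h (c(h) = h + 2*(-1/h) = h - 2/h)
(G + 34)*c(5) = (47 + 34)*(5 - 2/5) = 81*(5 - 2*⅕) = 81*(5 - ⅖) = 81*(23/5) = 1863/5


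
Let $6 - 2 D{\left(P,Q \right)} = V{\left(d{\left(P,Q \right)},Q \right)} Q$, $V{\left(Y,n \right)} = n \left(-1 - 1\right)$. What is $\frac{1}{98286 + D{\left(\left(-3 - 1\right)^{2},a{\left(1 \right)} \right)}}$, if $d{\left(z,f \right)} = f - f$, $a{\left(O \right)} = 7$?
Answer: $\frac{1}{98338} \approx 1.0169 \cdot 10^{-5}$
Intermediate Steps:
$d{\left(z,f \right)} = 0$
$V{\left(Y,n \right)} = - 2 n$ ($V{\left(Y,n \right)} = n \left(-2\right) = - 2 n$)
$D{\left(P,Q \right)} = 3 + Q^{2}$ ($D{\left(P,Q \right)} = 3 - \frac{- 2 Q Q}{2} = 3 - \frac{\left(-2\right) Q^{2}}{2} = 3 + Q^{2}$)
$\frac{1}{98286 + D{\left(\left(-3 - 1\right)^{2},a{\left(1 \right)} \right)}} = \frac{1}{98286 + \left(3 + 7^{2}\right)} = \frac{1}{98286 + \left(3 + 49\right)} = \frac{1}{98286 + 52} = \frac{1}{98338}$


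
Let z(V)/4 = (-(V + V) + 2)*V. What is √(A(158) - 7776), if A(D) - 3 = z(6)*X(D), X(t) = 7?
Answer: I*√9453 ≈ 97.227*I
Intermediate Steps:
z(V) = 4*V*(2 - 2*V) (z(V) = 4*((-(V + V) + 2)*V) = 4*((-2*V + 2)*V) = 4*((2 - 2*V)*V) = 4*(V*(2 - 2*V)) = 4*V*(2 - 2*V))
A(D) = -1677 (A(D) = 3 + (8*6*(1 - 1*6))*7 = 3 + (8*6*(1 - 6))*7 = 3 + (8*6*(-5))*7 = 3 - 240*7 = 3 - 1680 = -1677)
√(A(158) - 7776) = √(-1677 - 7776) = √(-9453) = I*√9453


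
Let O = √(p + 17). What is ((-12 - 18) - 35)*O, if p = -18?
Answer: -65*I ≈ -65.0*I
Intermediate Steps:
O = I (O = √(-18 + 17) = √(-1) = I ≈ 1.0*I)
((-12 - 18) - 35)*O = ((-12 - 18) - 35)*I = (-30 - 35)*I = -65*I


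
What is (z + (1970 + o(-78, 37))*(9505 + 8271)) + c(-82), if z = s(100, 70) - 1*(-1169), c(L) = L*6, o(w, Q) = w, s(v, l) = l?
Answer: 33632939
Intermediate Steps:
c(L) = 6*L
z = 1239 (z = 70 - 1*(-1169) = 70 + 1169 = 1239)
(z + (1970 + o(-78, 37))*(9505 + 8271)) + c(-82) = (1239 + (1970 - 78)*(9505 + 8271)) + 6*(-82) = (1239 + 1892*17776) - 492 = (1239 + 33632192) - 492 = 33633431 - 492 = 33632939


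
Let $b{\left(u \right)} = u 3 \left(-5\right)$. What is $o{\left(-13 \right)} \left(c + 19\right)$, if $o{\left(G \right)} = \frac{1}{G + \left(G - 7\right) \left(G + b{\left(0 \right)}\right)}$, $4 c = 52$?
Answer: $\frac{32}{247} \approx 0.12955$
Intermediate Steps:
$b{\left(u \right)} = - 15 u$ ($b{\left(u \right)} = 3 u \left(-5\right) = - 15 u$)
$c = 13$ ($c = \frac{1}{4} \cdot 52 = 13$)
$o{\left(G \right)} = \frac{1}{G + G \left(-7 + G\right)}$ ($o{\left(G \right)} = \frac{1}{G + \left(G - 7\right) \left(G - 0\right)} = \frac{1}{G + \left(-7 + G\right) \left(G + 0\right)} = \frac{1}{G + \left(-7 + G\right) G} = \frac{1}{G + G \left(-7 + G\right)}$)
$o{\left(-13 \right)} \left(c + 19\right) = \frac{1}{\left(-13\right) \left(-6 - 13\right)} \left(13 + 19\right) = - \frac{1}{13 \left(-19\right)} 32 = \left(- \frac{1}{13}\right) \left(- \frac{1}{19}\right) 32 = \frac{1}{247} \cdot 32 = \frac{32}{247}$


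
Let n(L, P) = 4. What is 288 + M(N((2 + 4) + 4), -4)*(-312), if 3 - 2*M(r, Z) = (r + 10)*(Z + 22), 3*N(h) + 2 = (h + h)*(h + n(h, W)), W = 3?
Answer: 288108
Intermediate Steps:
N(h) = -⅔ + 2*h*(4 + h)/3 (N(h) = -⅔ + ((h + h)*(h + 4))/3 = -⅔ + ((2*h)*(4 + h))/3 = -⅔ + (2*h*(4 + h))/3 = -⅔ + 2*h*(4 + h)/3)
M(r, Z) = 3/2 - (10 + r)*(22 + Z)/2 (M(r, Z) = 3/2 - (r + 10)*(Z + 22)/2 = 3/2 - (10 + r)*(22 + Z)/2)
288 + M(N((2 + 4) + 4), -4)*(-312) = 288 + (-217/2 - 11*(-⅔ + 2*((2 + 4) + 4)²/3 + 8*((2 + 4) + 4)/3) - 5*(-4) - ½*(-4)*(-⅔ + 2*((2 + 4) + 4)²/3 + 8*((2 + 4) + 4)/3))*(-312) = 288 + (-217/2 - 11*(-⅔ + 2*(6 + 4)²/3 + 8*(6 + 4)/3) + 20 - ½*(-4)*(-⅔ + 2*(6 + 4)²/3 + 8*(6 + 4)/3))*(-312) = 288 + (-217/2 - 11*(-⅔ + (⅔)*10² + (8/3)*10) + 20 - ½*(-4)*(-⅔ + (⅔)*10² + (8/3)*10))*(-312) = 288 + (-217/2 - 11*(-⅔ + (⅔)*100 + 80/3) + 20 - ½*(-4)*(-⅔ + (⅔)*100 + 80/3))*(-312) = 288 + (-217/2 - 11*(-⅔ + 200/3 + 80/3) + 20 - ½*(-4)*(-⅔ + 200/3 + 80/3))*(-312) = 288 + (-217/2 - 11*278/3 + 20 - ½*(-4)*278/3)*(-312) = 288 + (-217/2 - 3058/3 + 20 + 556/3)*(-312) = 288 - 1845/2*(-312) = 288 + 287820 = 288108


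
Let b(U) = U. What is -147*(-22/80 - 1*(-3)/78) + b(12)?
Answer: 24321/520 ≈ 46.771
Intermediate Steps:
-147*(-22/80 - 1*(-3)/78) + b(12) = -147*(-22/80 - 1*(-3)/78) + 12 = -147*(-22*1/80 + 3*(1/78)) + 12 = -147*(-11/40 + 1/26) + 12 = -147*(-123/520) + 12 = 18081/520 + 12 = 24321/520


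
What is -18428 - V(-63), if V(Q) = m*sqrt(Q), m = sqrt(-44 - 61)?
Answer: -18428 + 21*sqrt(15) ≈ -18347.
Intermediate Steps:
m = I*sqrt(105) (m = sqrt(-105) = I*sqrt(105) ≈ 10.247*I)
V(Q) = I*sqrt(105)*sqrt(Q) (V(Q) = (I*sqrt(105))*sqrt(Q) = I*sqrt(105)*sqrt(Q))
-18428 - V(-63) = -18428 - I*sqrt(105)*sqrt(-63) = -18428 - I*sqrt(105)*3*I*sqrt(7) = -18428 - (-21)*sqrt(15) = -18428 + 21*sqrt(15)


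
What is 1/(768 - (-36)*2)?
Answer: 1/840 ≈ 0.0011905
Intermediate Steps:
1/(768 - (-36)*2) = 1/(768 - 12*(-6)) = 1/(768 + 72) = 1/840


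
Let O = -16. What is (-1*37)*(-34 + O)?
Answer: 1850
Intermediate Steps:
(-1*37)*(-34 + O) = (-1*37)*(-34 - 16) = -37*(-50) = 1850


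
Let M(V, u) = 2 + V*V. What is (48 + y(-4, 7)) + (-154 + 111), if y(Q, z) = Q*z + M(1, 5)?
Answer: -20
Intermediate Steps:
M(V, u) = 2 + V**2
y(Q, z) = 3 + Q*z (y(Q, z) = Q*z + (2 + 1**2) = Q*z + (2 + 1) = Q*z + 3 = 3 + Q*z)
(48 + y(-4, 7)) + (-154 + 111) = (48 + (3 - 4*7)) + (-154 + 111) = (48 + (3 - 28)) - 43 = (48 - 25) - 43 = 23 - 43 = -20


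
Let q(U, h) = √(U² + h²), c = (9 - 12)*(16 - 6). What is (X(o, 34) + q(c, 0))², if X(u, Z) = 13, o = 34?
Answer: 1849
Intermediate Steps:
c = -30 (c = -3*10 = -30)
(X(o, 34) + q(c, 0))² = (13 + √((-30)² + 0²))² = (13 + √(900 + 0))² = (13 + √900)² = (13 + 30)² = 43² = 1849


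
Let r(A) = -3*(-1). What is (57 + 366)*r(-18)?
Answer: 1269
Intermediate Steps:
r(A) = 3
(57 + 366)*r(-18) = (57 + 366)*3 = 423*3 = 1269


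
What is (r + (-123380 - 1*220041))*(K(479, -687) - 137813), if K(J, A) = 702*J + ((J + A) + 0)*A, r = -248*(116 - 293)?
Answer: -102240163025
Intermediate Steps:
r = 43896 (r = -248*(-177) = 43896)
K(J, A) = 702*J + A*(A + J) (K(J, A) = 702*J + ((A + J) + 0)*A = 702*J + (A + J)*A = 702*J + A*(A + J))
(r + (-123380 - 1*220041))*(K(479, -687) - 137813) = (43896 + (-123380 - 1*220041))*(((-687)**2 + 702*479 - 687*479) - 137813) = (43896 + (-123380 - 220041))*((471969 + 336258 - 329073) - 137813) = (43896 - 343421)*(479154 - 137813) = -299525*341341 = -102240163025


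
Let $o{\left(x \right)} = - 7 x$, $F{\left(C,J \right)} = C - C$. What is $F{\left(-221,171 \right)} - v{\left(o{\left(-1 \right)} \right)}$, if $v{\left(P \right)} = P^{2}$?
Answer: $-49$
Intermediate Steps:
$F{\left(C,J \right)} = 0$
$F{\left(-221,171 \right)} - v{\left(o{\left(-1 \right)} \right)} = 0 - \left(\left(-7\right) \left(-1\right)\right)^{2} = 0 - 7^{2} = 0 - 49 = -49$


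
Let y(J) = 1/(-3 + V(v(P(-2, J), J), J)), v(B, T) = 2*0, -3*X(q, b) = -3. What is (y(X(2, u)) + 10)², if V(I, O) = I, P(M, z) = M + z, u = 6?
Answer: 841/9 ≈ 93.444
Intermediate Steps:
X(q, b) = 1 (X(q, b) = -⅓*(-3) = 1)
v(B, T) = 0
y(J) = -⅓ (y(J) = 1/(-3 + 0) = 1/(-3) = -⅓)
(y(X(2, u)) + 10)² = (-⅓ + 10)² = (29/3)² = 841/9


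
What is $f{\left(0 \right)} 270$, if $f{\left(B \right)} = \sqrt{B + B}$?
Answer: $0$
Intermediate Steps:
$f{\left(B \right)} = \sqrt{2} \sqrt{B}$ ($f{\left(B \right)} = \sqrt{2 B} = \sqrt{2} \sqrt{B}$)
$f{\left(0 \right)} 270 = \sqrt{2} \sqrt{0} \cdot 270 = \sqrt{2} \cdot 0 \cdot 270 = 0 \cdot 270 = 0$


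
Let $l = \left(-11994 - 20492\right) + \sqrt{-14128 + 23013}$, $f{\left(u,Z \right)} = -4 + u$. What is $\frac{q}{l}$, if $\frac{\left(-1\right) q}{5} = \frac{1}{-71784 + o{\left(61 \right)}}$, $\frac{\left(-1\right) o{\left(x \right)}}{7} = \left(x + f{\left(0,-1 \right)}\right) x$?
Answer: $- \frac{162430}{101441611607253} - \frac{5 \sqrt{8885}}{101441611607253} \approx -1.6059 \cdot 10^{-9}$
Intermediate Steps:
$o{\left(x \right)} = - 7 x \left(-4 + x\right)$ ($o{\left(x \right)} = - 7 \left(x + \left(-4 + 0\right)\right) x = - 7 \left(x - 4\right) x = - 7 \left(-4 + x\right) x = - 7 x \left(-4 + x\right)$)
$q = \frac{5}{96123}$ ($q = - \frac{5}{-71784 + 7 \cdot 61 \left(4 - 61\right)} = - \frac{5}{-71784 + 7 \cdot 61 \left(-57\right)} = - \frac{5}{-71784 - 24339} = - \frac{5}{-96123} = \left(-5\right) \left(- \frac{1}{96123}\right) = \frac{5}{96123} \approx 5.2017 \cdot 10^{-5}$)
$l = -32486 + \sqrt{8885} \approx -32392.0$
$\frac{q}{l} = \frac{5}{96123 \left(-32486 + \sqrt{8885}\right)}$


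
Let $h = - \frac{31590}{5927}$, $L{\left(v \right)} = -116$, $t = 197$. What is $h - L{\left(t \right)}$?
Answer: $\frac{655942}{5927} \approx 110.67$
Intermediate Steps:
$h = - \frac{31590}{5927}$ ($h = \left(-31590\right) \frac{1}{5927} = - \frac{31590}{5927} \approx -5.3298$)
$h - L{\left(t \right)} = - \frac{31590}{5927} - -116 = - \frac{31590}{5927} + 116 = \frac{655942}{5927}$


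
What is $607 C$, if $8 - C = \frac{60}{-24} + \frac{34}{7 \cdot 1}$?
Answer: $\frac{47953}{14} \approx 3425.2$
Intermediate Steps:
$C = \frac{79}{14}$ ($C = 8 - \left(\frac{60}{-24} + \frac{34}{7 \cdot 1}\right) = 8 - \left(60 \left(- \frac{1}{24}\right) + \frac{34}{7}\right) = 8 - \left(- \frac{5}{2} + 34 \cdot \frac{1}{7}\right) = 8 - \left(- \frac{5}{2} + \frac{34}{7}\right) = 8 - \frac{33}{14} = \frac{79}{14} \approx 5.6429$)
$607 C = 607 \cdot \frac{79}{14} = \frac{47953}{14}$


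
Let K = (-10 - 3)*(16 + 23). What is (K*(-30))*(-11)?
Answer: -167310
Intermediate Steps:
K = -507 (K = -13*39 = -507)
(K*(-30))*(-11) = -507*(-30)*(-11) = 15210*(-11) = -167310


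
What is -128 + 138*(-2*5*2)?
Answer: -2888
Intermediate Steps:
-128 + 138*(-2*5*2) = -128 + 138*(-10*2) = -128 + 138*(-20) = -128 - 2760 = -2888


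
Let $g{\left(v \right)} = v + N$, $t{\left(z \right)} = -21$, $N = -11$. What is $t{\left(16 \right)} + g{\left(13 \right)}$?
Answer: $-19$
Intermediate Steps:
$g{\left(v \right)} = -11 + v$ ($g{\left(v \right)} = v - 11 = -11 + v$)
$t{\left(16 \right)} + g{\left(13 \right)} = -21 + \left(-11 + 13\right) = -21 + 2 = -19$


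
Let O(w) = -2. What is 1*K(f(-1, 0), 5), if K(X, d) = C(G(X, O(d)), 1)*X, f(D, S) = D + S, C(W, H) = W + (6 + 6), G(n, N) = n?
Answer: -11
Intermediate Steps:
C(W, H) = 12 + W (C(W, H) = W + 12 = 12 + W)
K(X, d) = X*(12 + X) (K(X, d) = (12 + X)*X = X*(12 + X))
1*K(f(-1, 0), 5) = 1*((-1 + 0)*(12 + (-1 + 0))) = 1*(-(12 - 1)) = 1*(-1*11) = 1*(-11) = -11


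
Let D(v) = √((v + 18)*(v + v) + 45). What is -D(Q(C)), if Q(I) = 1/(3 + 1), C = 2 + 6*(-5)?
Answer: -√866/4 ≈ -7.3570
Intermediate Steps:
C = -28 (C = 2 - 30 = -28)
Q(I) = ¼ (Q(I) = 1/4 = ¼)
D(v) = √(45 + 2*v*(18 + v)) (D(v) = √((18 + v)*(2*v) + 45) = √(2*v*(18 + v) + 45) = √(45 + 2*v*(18 + v)))
-D(Q(C)) = -√(45 + 2*(¼)² + 36*(¼)) = -√(45 + 2*(1/16) + 9) = -√(45 + ⅛ + 9) = -√(433/8) = -√866/4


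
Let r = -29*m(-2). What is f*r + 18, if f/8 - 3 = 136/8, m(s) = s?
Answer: 9298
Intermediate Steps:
f = 160 (f = 24 + 8*(136/8) = 24 + 8*(136*(1/8)) = 24 + 8*17 = 24 + 136 = 160)
r = 58 (r = -29*(-2) = 58)
f*r + 18 = 160*58 + 18 = 9280 + 18 = 9298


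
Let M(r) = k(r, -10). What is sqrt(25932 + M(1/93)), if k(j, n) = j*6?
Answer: 7*sqrt(508586)/31 ≈ 161.03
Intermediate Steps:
k(j, n) = 6*j
M(r) = 6*r
sqrt(25932 + M(1/93)) = sqrt(25932 + 6/93) = sqrt(25932 + 6*(1/93)) = sqrt(25932 + 2/31) = sqrt(803894/31) = 7*sqrt(508586)/31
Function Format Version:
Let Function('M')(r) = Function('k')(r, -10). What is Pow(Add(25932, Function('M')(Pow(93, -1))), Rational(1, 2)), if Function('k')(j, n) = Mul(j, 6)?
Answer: Mul(Rational(7, 31), Pow(508586, Rational(1, 2))) ≈ 161.03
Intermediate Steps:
Function('k')(j, n) = Mul(6, j)
Function('M')(r) = Mul(6, r)
Pow(Add(25932, Function('M')(Pow(93, -1))), Rational(1, 2)) = Pow(Add(25932, Mul(6, Pow(93, -1))), Rational(1, 2)) = Pow(Add(25932, Mul(6, Rational(1, 93))), Rational(1, 2)) = Pow(Add(25932, Rational(2, 31)), Rational(1, 2)) = Pow(Rational(803894, 31), Rational(1, 2)) = Mul(Rational(7, 31), Pow(508586, Rational(1, 2)))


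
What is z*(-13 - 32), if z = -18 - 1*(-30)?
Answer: -540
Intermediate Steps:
z = 12 (z = -18 + 30 = 12)
z*(-13 - 32) = 12*(-13 - 32) = 12*(-45) = -540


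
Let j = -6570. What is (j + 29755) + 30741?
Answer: 53926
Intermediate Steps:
(j + 29755) + 30741 = (-6570 + 29755) + 30741 = 23185 + 30741 = 53926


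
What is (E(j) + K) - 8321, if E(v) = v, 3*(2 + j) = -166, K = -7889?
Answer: -48802/3 ≈ -16267.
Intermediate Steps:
j = -172/3 (j = -2 + (1/3)*(-166) = -2 - 166/3 = -172/3 ≈ -57.333)
(E(j) + K) - 8321 = (-172/3 - 7889) - 8321 = -23839/3 - 8321 = -48802/3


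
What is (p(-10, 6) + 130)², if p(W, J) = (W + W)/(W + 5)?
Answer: 17956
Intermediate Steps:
p(W, J) = 2*W/(5 + W) (p(W, J) = (2*W)/(5 + W) = 2*W/(5 + W))
(p(-10, 6) + 130)² = (2*(-10)/(5 - 10) + 130)² = (2*(-10)/(-5) + 130)² = (2*(-10)*(-⅕) + 130)² = (4 + 130)² = 134² = 17956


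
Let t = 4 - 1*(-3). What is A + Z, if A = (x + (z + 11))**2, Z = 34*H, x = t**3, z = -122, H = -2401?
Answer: -27810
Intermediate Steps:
t = 7 (t = 4 + 3 = 7)
x = 343 (x = 7**3 = 343)
Z = -81634 (Z = 34*(-2401) = -81634)
A = 53824 (A = (343 + (-122 + 11))**2 = (343 - 111)**2 = 232**2 = 53824)
A + Z = 53824 - 81634 = -27810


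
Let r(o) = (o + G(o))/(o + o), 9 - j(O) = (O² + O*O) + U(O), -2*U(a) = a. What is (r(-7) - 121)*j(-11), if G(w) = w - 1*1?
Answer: 800883/28 ≈ 28603.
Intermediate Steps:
U(a) = -a/2
G(w) = -1 + w (G(w) = w - 1 = -1 + w)
j(O) = 9 + O/2 - 2*O² (j(O) = 9 - ((O² + O*O) - O/2) = 9 - ((O² + O²) - O/2) = 9 - (2*O² - O/2) = 9 + (O/2 - 2*O²) = 9 + O/2 - 2*O²)
r(o) = (-1 + 2*o)/(2*o) (r(o) = (o + (-1 + o))/(o + o) = (-1 + 2*o)/((2*o)) = (-1 + 2*o)*(1/(2*o)) = (-1 + 2*o)/(2*o))
(r(-7) - 121)*j(-11) = ((-½ - 7)/(-7) - 121)*(9 + (½)*(-11) - 2*(-11)²) = (-⅐*(-15/2) - 121)*(9 - 11/2 - 2*121) = (15/14 - 121)*(9 - 11/2 - 242) = -1679/14*(-477/2) = 800883/28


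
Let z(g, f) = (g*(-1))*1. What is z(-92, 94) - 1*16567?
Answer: -16475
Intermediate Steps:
z(g, f) = -g (z(g, f) = -g*1 = -g)
z(-92, 94) - 1*16567 = -1*(-92) - 1*16567 = 92 - 16567 = -16475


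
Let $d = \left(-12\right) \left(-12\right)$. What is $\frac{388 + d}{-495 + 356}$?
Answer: $- \frac{532}{139} \approx -3.8273$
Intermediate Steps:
$d = 144$
$\frac{388 + d}{-495 + 356} = \frac{388 + 144}{-495 + 356} = \frac{532}{-139} = 532 \left(- \frac{1}{139}\right) = - \frac{532}{139}$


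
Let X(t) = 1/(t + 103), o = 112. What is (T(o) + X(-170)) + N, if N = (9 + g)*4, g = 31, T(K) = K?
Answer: 18223/67 ≈ 271.98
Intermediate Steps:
X(t) = 1/(103 + t)
N = 160 (N = (9 + 31)*4 = 40*4 = 160)
(T(o) + X(-170)) + N = (112 + 1/(103 - 170)) + 160 = (112 + 1/(-67)) + 160 = (112 - 1/67) + 160 = 7503/67 + 160 = 18223/67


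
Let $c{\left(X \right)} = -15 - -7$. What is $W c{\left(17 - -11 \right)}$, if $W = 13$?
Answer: $-104$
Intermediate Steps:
$c{\left(X \right)} = -8$ ($c{\left(X \right)} = -15 + 7 = -8$)
$W c{\left(17 - -11 \right)} = 13 \left(-8\right) = -104$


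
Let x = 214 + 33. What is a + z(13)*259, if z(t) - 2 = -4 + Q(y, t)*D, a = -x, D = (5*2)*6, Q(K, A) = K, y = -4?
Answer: -62925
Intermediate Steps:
D = 60 (D = 10*6 = 60)
x = 247
a = -247 (a = -1*247 = -247)
z(t) = -242 (z(t) = 2 + (-4 - 4*60) = 2 + (-4 - 240) = 2 - 244 = -242)
a + z(13)*259 = -247 - 242*259 = -247 - 62678 = -62925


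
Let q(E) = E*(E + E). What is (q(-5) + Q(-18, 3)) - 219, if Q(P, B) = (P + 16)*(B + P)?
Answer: -139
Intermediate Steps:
Q(P, B) = (16 + P)*(B + P)
q(E) = 2*E² (q(E) = E*(2*E) = 2*E²)
(q(-5) + Q(-18, 3)) - 219 = (2*(-5)² + ((-18)² + 16*3 + 16*(-18) + 3*(-18))) - 219 = (2*25 + (324 + 48 - 288 - 54)) - 219 = (50 + 30) - 219 = 80 - 219 = -139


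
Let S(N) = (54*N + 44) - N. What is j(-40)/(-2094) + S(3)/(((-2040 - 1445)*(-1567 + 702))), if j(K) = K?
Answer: 60503041/3156207675 ≈ 0.019170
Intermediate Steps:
S(N) = 44 + 53*N (S(N) = (44 + 54*N) - N = 44 + 53*N)
j(-40)/(-2094) + S(3)/(((-2040 - 1445)*(-1567 + 702))) = -40/(-2094) + (44 + 53*3)/(((-2040 - 1445)*(-1567 + 702))) = -40*(-1/2094) + (44 + 159)/((-3485*(-865))) = 20/1047 + 203/3014525 = 60503041/3156207675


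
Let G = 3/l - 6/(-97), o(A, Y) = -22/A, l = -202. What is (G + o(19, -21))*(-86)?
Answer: 17783467/186143 ≈ 95.537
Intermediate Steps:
G = 921/19594 (G = 3/(-202) - 6/(-97) = 3*(-1/202) - 6*(-1/97) = -3/202 + 6/97 = 921/19594 ≈ 0.047004)
(G + o(19, -21))*(-86) = (921/19594 - 22/19)*(-86) = -413569/372286*(-86) = 17783467/186143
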